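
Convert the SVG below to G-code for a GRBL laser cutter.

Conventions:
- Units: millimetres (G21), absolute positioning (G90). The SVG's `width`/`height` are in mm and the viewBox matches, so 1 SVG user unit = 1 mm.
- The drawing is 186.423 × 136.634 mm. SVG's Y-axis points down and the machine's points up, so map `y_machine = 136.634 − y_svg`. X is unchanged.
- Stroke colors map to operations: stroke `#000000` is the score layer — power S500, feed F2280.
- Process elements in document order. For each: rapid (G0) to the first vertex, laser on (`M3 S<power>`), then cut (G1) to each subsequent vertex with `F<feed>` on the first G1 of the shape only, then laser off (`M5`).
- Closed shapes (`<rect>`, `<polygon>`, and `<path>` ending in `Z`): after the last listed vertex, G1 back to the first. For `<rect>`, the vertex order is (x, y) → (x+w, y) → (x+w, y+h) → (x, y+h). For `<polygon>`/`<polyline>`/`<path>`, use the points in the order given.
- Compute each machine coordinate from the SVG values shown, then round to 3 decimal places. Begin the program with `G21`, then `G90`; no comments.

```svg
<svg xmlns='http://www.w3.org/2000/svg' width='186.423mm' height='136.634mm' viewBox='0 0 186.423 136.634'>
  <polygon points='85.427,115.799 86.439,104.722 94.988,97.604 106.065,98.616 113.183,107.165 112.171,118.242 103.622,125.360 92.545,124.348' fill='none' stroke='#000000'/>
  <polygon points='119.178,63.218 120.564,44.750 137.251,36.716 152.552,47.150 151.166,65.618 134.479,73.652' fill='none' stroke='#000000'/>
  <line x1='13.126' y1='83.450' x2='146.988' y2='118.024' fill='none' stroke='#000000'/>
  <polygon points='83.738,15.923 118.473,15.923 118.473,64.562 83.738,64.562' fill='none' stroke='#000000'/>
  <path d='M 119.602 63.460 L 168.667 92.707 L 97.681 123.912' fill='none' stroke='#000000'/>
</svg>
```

viewBox `0 0 186.423 136.634` with mm width/height → 1 unit = 1 mm. Flip: y_m = 136.634 − y_svg.

**Shape 1** — `<polygon>` regular polygon, stroke `#000000` → score (S500, F2280). Machine vertices: (85.427,20.835) → (86.439,31.912) → (94.988,39.030) → (106.065,38.018) → (113.183,29.469) → (112.171,18.392) → (103.622,11.274) → (92.545,12.286) → (85.427,20.835). Closed: final G1 returns to the first vertex.

**Shape 2** — `<polygon>` regular polygon, stroke `#000000` → score (S500, F2280). Machine vertices: (119.178,73.416) → (120.564,91.884) → (137.251,99.918) → (152.552,89.484) → (151.166,71.016) → (134.479,62.982) → (119.178,73.416). Closed: final G1 returns to the first vertex.

**Shape 3** — `<line>` line segment, stroke `#000000` → score (S500, F2280). Machine vertices: (13.126,53.184) → (146.988,18.610). Open path.

**Shape 4** — `<polygon>` rectangle, stroke `#000000` → score (S500, F2280). Machine vertices: (83.738,120.711) → (118.473,120.711) → (118.473,72.072) → (83.738,72.072) → (83.738,120.711). Closed: final G1 returns to the first vertex.

**Shape 5** — `<path>` open polyline, stroke `#000000` → score (S500, F2280). Machine vertices: (119.602,73.174) → (168.667,43.927) → (97.681,12.722). Open path.

G21
G90
G0 X85.427 Y20.835
M3 S500
G1 X86.439 Y31.912 F2280
G1 X94.988 Y39.030
G1 X106.065 Y38.018
G1 X113.183 Y29.469
G1 X112.171 Y18.392
G1 X103.622 Y11.274
G1 X92.545 Y12.286
G1 X85.427 Y20.835
M5
G0 X119.178 Y73.416
M3 S500
G1 X120.564 Y91.884 F2280
G1 X137.251 Y99.918
G1 X152.552 Y89.484
G1 X151.166 Y71.016
G1 X134.479 Y62.982
G1 X119.178 Y73.416
M5
G0 X13.126 Y53.184
M3 S500
G1 X146.988 Y18.610 F2280
M5
G0 X83.738 Y120.711
M3 S500
G1 X118.473 Y120.711 F2280
G1 X118.473 Y72.072
G1 X83.738 Y72.072
G1 X83.738 Y120.711
M5
G0 X119.602 Y73.174
M3 S500
G1 X168.667 Y43.927 F2280
G1 X97.681 Y12.722
M5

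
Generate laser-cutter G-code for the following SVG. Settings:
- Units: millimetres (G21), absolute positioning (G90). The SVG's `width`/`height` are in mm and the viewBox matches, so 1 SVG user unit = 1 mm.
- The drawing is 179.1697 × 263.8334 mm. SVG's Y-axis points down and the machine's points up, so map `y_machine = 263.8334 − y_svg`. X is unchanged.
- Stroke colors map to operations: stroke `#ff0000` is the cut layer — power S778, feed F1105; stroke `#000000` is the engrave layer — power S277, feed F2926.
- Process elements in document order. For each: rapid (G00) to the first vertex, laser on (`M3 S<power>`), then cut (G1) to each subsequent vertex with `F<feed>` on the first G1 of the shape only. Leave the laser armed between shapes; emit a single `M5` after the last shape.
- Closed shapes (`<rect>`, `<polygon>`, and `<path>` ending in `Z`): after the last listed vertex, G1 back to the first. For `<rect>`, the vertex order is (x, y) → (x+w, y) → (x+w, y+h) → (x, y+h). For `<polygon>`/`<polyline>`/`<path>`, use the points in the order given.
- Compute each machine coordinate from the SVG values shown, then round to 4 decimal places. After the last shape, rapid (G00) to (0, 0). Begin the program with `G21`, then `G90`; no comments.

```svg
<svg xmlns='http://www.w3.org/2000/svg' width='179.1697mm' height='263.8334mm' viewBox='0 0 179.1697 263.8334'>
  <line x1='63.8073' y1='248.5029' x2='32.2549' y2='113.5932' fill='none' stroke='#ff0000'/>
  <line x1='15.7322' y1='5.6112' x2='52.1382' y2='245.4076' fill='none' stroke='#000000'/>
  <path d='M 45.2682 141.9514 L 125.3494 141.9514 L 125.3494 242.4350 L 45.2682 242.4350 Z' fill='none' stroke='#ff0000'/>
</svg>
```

G21
G90
G00 X63.8073 Y15.3305
M3 S778
G1 X32.2549 Y150.2402 F1105
G00 X15.7322 Y258.2222
M3 S277
G1 X52.1382 Y18.4258 F2926
G00 X45.2682 Y121.8820
M3 S778
G1 X125.3494 Y121.8820 F1105
G1 X125.3494 Y21.3984
G1 X45.2682 Y21.3984
G1 X45.2682 Y121.8820
M5
G00 X0.0000 Y0.0000

viewBox `0 0 179.1697 263.8334` with mm width/height → 1 unit = 1 mm. Flip: y_m = 263.8334 − y_svg.

**Shape 1** — `<line>` line segment, stroke `#ff0000` → cut (S778, F1105). Machine vertices: (63.8073,15.3305) → (32.2549,150.2402). Open path.

**Shape 2** — `<line>` line segment, stroke `#000000` → engrave (S277, F2926). Machine vertices: (15.7322,258.2222) → (52.1382,18.4258). Open path.

**Shape 3** — `<path>` rectangle, stroke `#ff0000` → cut (S778, F1105). Machine vertices: (45.2682,121.8820) → (125.3494,121.8820) → (125.3494,21.3984) → (45.2682,21.3984) → (45.2682,121.8820). Closed: final G1 returns to the first vertex.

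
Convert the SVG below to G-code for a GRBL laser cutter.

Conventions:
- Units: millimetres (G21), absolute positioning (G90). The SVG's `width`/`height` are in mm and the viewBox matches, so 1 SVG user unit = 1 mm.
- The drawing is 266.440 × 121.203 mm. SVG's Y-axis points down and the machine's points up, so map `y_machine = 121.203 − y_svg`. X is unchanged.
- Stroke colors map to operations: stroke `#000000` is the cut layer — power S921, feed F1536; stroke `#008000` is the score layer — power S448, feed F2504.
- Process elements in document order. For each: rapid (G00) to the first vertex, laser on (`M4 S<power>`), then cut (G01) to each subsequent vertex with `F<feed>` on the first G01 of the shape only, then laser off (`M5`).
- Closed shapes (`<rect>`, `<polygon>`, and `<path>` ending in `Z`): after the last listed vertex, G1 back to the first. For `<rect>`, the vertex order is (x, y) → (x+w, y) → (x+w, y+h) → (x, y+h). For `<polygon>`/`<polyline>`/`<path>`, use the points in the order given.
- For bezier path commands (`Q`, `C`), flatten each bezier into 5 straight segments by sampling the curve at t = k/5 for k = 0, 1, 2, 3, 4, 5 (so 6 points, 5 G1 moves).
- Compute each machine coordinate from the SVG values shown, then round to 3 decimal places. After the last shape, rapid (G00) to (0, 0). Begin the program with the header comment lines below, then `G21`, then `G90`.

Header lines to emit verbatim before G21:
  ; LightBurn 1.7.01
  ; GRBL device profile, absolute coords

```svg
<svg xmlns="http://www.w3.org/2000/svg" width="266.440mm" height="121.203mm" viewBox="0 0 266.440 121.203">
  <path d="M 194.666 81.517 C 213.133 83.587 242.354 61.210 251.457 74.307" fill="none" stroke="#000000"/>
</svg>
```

; LightBurn 1.7.01
; GRBL device profile, absolute coords
G21
G90
G00 X194.666 Y39.686
M4 S921
G01 X206.790 Y40.898 F1536
G01 X220.013 Y45.102
G01 X232.853 Y49.420
G01 X243.828 Y50.977
G01 X251.457 Y46.896
M5
G00 X0.000 Y0.000

Since the viewBox matches the mm dimensions, user units are millimetres directly. The only transform is the Y-flip y_m = 121.203 − y_svg.

Shape 1 is a cubic bezier drawn with `<path>`. Its stroke #000000 means cut at S921, F1536. After flipping Y the toolpath is (194.666,39.686) → (206.790,40.898) → (220.013,45.102) → (232.853,49.420) → (243.828,50.977) → (251.457,46.896).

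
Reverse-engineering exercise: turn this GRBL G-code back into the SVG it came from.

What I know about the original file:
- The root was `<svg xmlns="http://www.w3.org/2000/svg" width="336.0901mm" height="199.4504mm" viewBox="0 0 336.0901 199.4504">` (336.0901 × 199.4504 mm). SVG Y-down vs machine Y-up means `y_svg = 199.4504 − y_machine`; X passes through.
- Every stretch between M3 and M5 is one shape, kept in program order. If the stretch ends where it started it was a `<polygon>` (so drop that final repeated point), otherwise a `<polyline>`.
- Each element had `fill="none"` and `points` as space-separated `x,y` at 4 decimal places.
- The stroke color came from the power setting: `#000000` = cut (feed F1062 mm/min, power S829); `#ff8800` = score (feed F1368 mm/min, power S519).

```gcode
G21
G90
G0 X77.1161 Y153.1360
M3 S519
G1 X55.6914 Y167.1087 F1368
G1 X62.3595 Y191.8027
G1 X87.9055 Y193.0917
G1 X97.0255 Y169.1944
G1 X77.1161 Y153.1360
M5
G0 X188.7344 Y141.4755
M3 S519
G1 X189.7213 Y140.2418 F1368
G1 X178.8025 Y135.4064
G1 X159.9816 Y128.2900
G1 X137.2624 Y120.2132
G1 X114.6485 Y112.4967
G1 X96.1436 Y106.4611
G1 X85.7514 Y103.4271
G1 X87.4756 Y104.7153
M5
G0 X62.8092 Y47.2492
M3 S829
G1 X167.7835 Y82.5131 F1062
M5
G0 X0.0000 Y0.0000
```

<svg xmlns="http://www.w3.org/2000/svg" width="336.0901mm" height="199.4504mm" viewBox="0 0 336.0901 199.4504">
  <polygon points="77.1161,46.3144 55.6914,32.3417 62.3595,7.6477 87.9055,6.3587 97.0255,30.2560" fill="none" stroke="#ff8800"/>
  <polyline points="188.7344,57.9749 189.7213,59.2086 178.8025,64.0440 159.9816,71.1604 137.2624,79.2372 114.6485,86.9537 96.1436,92.9893 85.7514,96.0233 87.4756,94.7351" fill="none" stroke="#ff8800"/>
  <polyline points="62.8092,152.2012 167.7835,116.9373" fill="none" stroke="#000000"/>
</svg>

Each laser-on run becomes one SVG element. Flip Y back into SVG space with y_svg = 199.4504 − y_machine.

Run 1: the run's S519 means `#ff8800` (score). The run returns to its start, so emit a `<polygon>` with points (Y-flipped): 77.1161,46.3144 55.6914,32.3417 62.3595,7.6477 87.9055,6.3587 97.0255,30.2560.

Run 2: the run's S519 means `#ff8800` (score). The run is open, so emit a `<polyline>` with points (Y-flipped): 188.7344,57.9749 189.7213,59.2086 178.8025,64.0440 159.9816,71.1604 137.2624,79.2372 114.6485,86.9537 96.1436,92.9893 85.7514,96.0233 87.4756,94.7351.

Run 3: the run's S829 means `#000000` (cut). The run is open, so emit a `<polyline>` with points (Y-flipped): 62.8092,152.2012 167.7835,116.9373.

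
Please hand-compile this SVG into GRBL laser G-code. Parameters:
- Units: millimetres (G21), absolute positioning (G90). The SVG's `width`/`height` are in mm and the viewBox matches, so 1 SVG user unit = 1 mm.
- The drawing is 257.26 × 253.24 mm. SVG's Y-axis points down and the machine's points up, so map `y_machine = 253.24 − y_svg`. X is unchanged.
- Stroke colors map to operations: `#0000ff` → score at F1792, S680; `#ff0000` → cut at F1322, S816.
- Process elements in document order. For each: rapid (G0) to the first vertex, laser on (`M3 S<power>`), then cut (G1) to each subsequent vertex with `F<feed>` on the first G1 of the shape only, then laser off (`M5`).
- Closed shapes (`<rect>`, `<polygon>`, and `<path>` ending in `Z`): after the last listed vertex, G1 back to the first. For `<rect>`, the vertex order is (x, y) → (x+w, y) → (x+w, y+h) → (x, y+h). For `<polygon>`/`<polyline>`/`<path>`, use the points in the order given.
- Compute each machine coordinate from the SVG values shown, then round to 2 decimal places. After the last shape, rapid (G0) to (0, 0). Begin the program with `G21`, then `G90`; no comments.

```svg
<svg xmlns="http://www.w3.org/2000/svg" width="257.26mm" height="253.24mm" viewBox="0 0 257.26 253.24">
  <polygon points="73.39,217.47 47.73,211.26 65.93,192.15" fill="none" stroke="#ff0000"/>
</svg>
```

viewBox `0 0 257.26 253.24` with mm width/height → 1 unit = 1 mm. Flip: y_m = 253.24 − y_svg.

**Shape 1** — `<polygon>` regular polygon, stroke `#ff0000` → cut (S816, F1322). Machine vertices: (73.39,35.77) → (47.73,41.98) → (65.93,61.09) → (73.39,35.77). Closed: final G1 returns to the first vertex.

G21
G90
G0 X73.39 Y35.77
M3 S816
G1 X47.73 Y41.98 F1322
G1 X65.93 Y61.09
G1 X73.39 Y35.77
M5
G0 X0.00 Y0.00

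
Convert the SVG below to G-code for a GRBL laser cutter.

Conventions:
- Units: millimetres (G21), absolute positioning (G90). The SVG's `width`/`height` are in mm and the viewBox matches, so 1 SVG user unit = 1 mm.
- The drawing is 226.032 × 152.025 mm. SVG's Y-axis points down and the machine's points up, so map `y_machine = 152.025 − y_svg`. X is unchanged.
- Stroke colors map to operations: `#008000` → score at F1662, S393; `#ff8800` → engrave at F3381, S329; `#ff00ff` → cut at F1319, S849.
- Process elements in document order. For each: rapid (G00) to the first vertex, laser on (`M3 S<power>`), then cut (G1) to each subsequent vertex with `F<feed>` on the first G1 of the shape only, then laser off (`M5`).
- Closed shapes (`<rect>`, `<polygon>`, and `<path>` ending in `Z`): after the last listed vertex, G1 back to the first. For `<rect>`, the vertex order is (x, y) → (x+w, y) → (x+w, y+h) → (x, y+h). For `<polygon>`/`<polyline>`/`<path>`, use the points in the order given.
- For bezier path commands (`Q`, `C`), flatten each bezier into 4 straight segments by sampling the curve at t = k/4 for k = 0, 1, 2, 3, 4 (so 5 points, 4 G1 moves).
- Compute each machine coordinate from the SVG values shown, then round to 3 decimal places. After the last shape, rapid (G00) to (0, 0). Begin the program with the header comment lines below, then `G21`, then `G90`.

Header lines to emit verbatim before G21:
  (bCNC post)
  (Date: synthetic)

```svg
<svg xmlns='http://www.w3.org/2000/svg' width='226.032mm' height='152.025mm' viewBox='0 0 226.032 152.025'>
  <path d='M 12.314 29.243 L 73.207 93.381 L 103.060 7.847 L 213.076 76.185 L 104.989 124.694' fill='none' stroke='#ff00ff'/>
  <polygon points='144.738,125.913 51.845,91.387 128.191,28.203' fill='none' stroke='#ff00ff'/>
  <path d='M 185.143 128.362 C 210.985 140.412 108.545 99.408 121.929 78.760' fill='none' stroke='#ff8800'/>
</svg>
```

Since the viewBox matches the mm dimensions, user units are millimetres directly. The only transform is the Y-flip y_m = 152.025 − y_svg.

Shape 1 is a open polyline drawn with `<path>`. Its stroke #ff00ff means cut at S849, F1319. After flipping Y the toolpath is (12.314,122.782) → (73.207,58.644) → (103.060,144.178) → (213.076,75.840) → (104.989,27.331).

Shape 2 is a regular polygon drawn with `<polygon>`. Its stroke #ff00ff means cut at S849, F1319. After flipping Y the toolpath is (144.738,26.112) → (51.845,60.638) → (128.191,123.822) → (144.738,26.112), returning to the start.

Shape 3 is a cubic bezier drawn with `<path>`. Its stroke #ff8800 means engrave at S329, F3381. After flipping Y the toolpath is (185.143,23.663) → (184.286,23.426) → (158.208,36.202) → (129.794,55.109) → (121.929,73.265).

(bCNC post)
(Date: synthetic)
G21
G90
G00 X12.314 Y122.782
M3 S849
G1 X73.207 Y58.644 F1319
G1 X103.060 Y144.178
G1 X213.076 Y75.840
G1 X104.989 Y27.331
M5
G00 X144.738 Y26.112
M3 S849
G1 X51.845 Y60.638 F1319
G1 X128.191 Y123.822
G1 X144.738 Y26.112
M5
G00 X185.143 Y23.663
M3 S329
G1 X184.286 Y23.426 F3381
G1 X158.208 Y36.202
G1 X129.794 Y55.109
G1 X121.929 Y73.265
M5
G00 X0.000 Y0.000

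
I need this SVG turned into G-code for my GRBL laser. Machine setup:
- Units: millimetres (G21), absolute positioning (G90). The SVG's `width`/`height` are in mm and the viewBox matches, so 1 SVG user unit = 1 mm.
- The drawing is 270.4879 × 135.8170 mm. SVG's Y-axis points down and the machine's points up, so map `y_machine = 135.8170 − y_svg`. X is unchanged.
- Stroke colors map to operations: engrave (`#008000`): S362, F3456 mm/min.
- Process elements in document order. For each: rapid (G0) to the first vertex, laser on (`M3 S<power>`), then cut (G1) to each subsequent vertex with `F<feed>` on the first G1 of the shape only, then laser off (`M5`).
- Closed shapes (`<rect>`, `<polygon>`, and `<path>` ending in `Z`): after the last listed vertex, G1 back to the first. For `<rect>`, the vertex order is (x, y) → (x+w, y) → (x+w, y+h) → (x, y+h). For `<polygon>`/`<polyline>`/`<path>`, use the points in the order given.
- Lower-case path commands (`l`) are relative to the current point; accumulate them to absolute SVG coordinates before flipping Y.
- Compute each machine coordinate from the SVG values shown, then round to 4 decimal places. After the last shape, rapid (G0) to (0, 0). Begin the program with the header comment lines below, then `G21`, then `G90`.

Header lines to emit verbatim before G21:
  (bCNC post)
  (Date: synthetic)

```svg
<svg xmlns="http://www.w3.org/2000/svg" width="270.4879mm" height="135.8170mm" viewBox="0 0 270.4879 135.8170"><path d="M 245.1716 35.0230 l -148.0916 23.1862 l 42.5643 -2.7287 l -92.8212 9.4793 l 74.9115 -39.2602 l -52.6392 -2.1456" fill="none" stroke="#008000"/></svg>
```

(bCNC post)
(Date: synthetic)
G21
G90
G0 X245.1716 Y100.7940
M3 S362
G1 X97.0800 Y77.6078 F3456
G1 X139.6443 Y80.3365
G1 X46.8231 Y70.8572
G1 X121.7346 Y110.1174
G1 X69.0954 Y112.2630
M5
G0 X0.0000 Y0.0000

1 u = 1 mm; y_m = 135.8170 − y.

[1] `<path>` open polyline, #008000→engrave S362 F3456: (245.1716,100.7940) → (97.0800,77.6078) → (139.6443,80.3365) → (46.8231,70.8572) → (121.7346,110.1174) → (69.0954,112.2630)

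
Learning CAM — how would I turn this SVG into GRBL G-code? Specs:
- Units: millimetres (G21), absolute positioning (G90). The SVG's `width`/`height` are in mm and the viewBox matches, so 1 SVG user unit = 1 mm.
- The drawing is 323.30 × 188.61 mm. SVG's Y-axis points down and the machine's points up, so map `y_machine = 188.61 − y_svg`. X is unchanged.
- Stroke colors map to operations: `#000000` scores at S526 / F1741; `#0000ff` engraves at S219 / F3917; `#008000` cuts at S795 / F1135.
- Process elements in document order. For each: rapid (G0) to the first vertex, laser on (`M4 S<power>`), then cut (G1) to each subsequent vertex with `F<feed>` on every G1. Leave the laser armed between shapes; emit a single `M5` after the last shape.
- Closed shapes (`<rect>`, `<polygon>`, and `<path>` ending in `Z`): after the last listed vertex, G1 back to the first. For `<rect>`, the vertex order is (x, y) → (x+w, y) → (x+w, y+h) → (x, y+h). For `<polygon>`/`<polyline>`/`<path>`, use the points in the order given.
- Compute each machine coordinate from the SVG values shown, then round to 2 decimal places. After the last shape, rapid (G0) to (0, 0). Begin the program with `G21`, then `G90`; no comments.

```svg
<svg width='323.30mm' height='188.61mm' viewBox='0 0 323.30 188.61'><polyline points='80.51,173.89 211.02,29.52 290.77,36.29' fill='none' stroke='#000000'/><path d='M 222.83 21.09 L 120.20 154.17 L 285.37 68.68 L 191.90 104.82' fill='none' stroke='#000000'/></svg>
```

G21
G90
G0 X80.51 Y14.72
M4 S526
G1 X211.02 Y159.09 F1741
G1 X290.77 Y152.32 F1741
G0 X222.83 Y167.52
M4 S526
G1 X120.20 Y34.44 F1741
G1 X285.37 Y119.93 F1741
G1 X191.90 Y83.79 F1741
M5
G0 X0.00 Y0.00

1 u = 1 mm; y_m = 188.61 − y.

[1] `<polyline>` open polyline, #000000→score S526 F1741: (80.51,14.72) → (211.02,159.09) → (290.77,152.32)

[2] `<path>` open polyline, #000000→score S526 F1741: (222.83,167.52) → (120.20,34.44) → (285.37,119.93) → (191.90,83.79)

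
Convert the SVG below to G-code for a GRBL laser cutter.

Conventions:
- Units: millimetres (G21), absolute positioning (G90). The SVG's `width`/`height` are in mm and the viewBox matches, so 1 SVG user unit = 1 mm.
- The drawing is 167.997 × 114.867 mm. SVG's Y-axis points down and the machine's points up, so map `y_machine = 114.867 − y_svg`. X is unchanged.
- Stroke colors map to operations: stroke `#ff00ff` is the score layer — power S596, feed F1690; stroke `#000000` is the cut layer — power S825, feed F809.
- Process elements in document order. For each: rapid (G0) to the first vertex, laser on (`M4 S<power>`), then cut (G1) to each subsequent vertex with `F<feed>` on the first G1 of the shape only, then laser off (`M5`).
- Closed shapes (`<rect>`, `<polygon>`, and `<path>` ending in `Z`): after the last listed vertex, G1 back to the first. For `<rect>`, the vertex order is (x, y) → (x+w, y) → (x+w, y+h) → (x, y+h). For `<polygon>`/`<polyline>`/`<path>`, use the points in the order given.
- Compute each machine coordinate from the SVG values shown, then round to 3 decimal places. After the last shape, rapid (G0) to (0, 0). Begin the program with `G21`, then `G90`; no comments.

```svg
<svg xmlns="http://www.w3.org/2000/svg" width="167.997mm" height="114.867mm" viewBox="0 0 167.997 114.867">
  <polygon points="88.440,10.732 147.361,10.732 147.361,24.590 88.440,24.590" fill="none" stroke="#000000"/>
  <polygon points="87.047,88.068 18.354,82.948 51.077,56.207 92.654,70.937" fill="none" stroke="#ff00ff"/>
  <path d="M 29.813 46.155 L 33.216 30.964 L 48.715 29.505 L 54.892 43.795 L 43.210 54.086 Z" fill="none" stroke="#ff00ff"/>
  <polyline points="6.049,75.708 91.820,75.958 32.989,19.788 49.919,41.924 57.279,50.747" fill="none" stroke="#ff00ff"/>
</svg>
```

G21
G90
G0 X88.440 Y104.135
M4 S825
G1 X147.361 Y104.135 F809
G1 X147.361 Y90.277
G1 X88.440 Y90.277
G1 X88.440 Y104.135
M5
G0 X87.047 Y26.799
M4 S596
G1 X18.354 Y31.919 F1690
G1 X51.077 Y58.660
G1 X92.654 Y43.930
G1 X87.047 Y26.799
M5
G0 X29.813 Y68.712
M4 S596
G1 X33.216 Y83.903 F1690
G1 X48.715 Y85.362
G1 X54.892 Y71.072
G1 X43.210 Y60.781
G1 X29.813 Y68.712
M5
G0 X6.049 Y39.159
M4 S596
G1 X91.820 Y38.909 F1690
G1 X32.989 Y95.079
G1 X49.919 Y72.943
G1 X57.279 Y64.120
M5
G0 X0.000 Y0.000

viewBox `0 0 167.997 114.867` with mm width/height → 1 unit = 1 mm. Flip: y_m = 114.867 − y_svg.

**Shape 1** — `<polygon>` rectangle, stroke `#000000` → cut (S825, F809). Machine vertices: (88.440,104.135) → (147.361,104.135) → (147.361,90.277) → (88.440,90.277) → (88.440,104.135). Closed: final G1 returns to the first vertex.

**Shape 2** — `<polygon>` closed polygon, stroke `#ff00ff` → score (S596, F1690). Machine vertices: (87.047,26.799) → (18.354,31.919) → (51.077,58.660) → (92.654,43.930) → (87.047,26.799). Closed: final G1 returns to the first vertex.

**Shape 3** — `<path>` regular polygon, stroke `#ff00ff` → score (S596, F1690). Machine vertices: (29.813,68.712) → (33.216,83.903) → (48.715,85.362) → (54.892,71.072) → (43.210,60.781) → (29.813,68.712). Closed: final G1 returns to the first vertex.

**Shape 4** — `<polyline>` open polyline, stroke `#ff00ff` → score (S596, F1690). Machine vertices: (6.049,39.159) → (91.820,38.909) → (32.989,95.079) → (49.919,72.943) → (57.279,64.120). Open path.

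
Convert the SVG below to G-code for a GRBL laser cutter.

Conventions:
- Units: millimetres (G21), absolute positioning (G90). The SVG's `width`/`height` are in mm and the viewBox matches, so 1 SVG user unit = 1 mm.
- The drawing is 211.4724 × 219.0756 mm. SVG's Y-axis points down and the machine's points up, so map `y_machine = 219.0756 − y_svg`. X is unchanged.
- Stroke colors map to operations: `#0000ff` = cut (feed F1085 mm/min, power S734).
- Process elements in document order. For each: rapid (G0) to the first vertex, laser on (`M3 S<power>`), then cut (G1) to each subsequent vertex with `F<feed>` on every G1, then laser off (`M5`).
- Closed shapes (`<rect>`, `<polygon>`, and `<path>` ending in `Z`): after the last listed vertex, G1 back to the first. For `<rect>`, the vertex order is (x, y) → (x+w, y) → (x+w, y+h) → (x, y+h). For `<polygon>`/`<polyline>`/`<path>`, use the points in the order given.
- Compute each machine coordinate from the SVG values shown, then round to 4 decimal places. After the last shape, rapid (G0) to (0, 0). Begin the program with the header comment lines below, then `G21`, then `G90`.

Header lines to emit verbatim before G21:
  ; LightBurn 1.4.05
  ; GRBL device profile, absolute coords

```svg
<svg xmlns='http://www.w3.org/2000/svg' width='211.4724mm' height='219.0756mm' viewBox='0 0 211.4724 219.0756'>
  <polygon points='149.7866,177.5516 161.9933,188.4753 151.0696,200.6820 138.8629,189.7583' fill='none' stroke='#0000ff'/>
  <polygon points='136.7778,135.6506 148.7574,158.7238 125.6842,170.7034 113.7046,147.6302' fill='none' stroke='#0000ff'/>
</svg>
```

Since the viewBox matches the mm dimensions, user units are millimetres directly. The only transform is the Y-flip y_m = 219.0756 − y_svg.

Shape 1 is a regular polygon drawn with `<polygon>`. Its stroke #0000ff means cut at S734, F1085. After flipping Y the toolpath is (149.7866,41.5240) → (161.9933,30.6003) → (151.0696,18.3936) → (138.8629,29.3173) → (149.7866,41.5240), returning to the start.

Shape 2 is a regular polygon drawn with `<polygon>`. Its stroke #0000ff means cut at S734, F1085. After flipping Y the toolpath is (136.7778,83.4250) → (148.7574,60.3518) → (125.6842,48.3722) → (113.7046,71.4454) → (136.7778,83.4250), returning to the start.

; LightBurn 1.4.05
; GRBL device profile, absolute coords
G21
G90
G0 X149.7866 Y41.5240
M3 S734
G1 X161.9933 Y30.6003 F1085
G1 X151.0696 Y18.3936 F1085
G1 X138.8629 Y29.3173 F1085
G1 X149.7866 Y41.5240 F1085
M5
G0 X136.7778 Y83.4250
M3 S734
G1 X148.7574 Y60.3518 F1085
G1 X125.6842 Y48.3722 F1085
G1 X113.7046 Y71.4454 F1085
G1 X136.7778 Y83.4250 F1085
M5
G0 X0.0000 Y0.0000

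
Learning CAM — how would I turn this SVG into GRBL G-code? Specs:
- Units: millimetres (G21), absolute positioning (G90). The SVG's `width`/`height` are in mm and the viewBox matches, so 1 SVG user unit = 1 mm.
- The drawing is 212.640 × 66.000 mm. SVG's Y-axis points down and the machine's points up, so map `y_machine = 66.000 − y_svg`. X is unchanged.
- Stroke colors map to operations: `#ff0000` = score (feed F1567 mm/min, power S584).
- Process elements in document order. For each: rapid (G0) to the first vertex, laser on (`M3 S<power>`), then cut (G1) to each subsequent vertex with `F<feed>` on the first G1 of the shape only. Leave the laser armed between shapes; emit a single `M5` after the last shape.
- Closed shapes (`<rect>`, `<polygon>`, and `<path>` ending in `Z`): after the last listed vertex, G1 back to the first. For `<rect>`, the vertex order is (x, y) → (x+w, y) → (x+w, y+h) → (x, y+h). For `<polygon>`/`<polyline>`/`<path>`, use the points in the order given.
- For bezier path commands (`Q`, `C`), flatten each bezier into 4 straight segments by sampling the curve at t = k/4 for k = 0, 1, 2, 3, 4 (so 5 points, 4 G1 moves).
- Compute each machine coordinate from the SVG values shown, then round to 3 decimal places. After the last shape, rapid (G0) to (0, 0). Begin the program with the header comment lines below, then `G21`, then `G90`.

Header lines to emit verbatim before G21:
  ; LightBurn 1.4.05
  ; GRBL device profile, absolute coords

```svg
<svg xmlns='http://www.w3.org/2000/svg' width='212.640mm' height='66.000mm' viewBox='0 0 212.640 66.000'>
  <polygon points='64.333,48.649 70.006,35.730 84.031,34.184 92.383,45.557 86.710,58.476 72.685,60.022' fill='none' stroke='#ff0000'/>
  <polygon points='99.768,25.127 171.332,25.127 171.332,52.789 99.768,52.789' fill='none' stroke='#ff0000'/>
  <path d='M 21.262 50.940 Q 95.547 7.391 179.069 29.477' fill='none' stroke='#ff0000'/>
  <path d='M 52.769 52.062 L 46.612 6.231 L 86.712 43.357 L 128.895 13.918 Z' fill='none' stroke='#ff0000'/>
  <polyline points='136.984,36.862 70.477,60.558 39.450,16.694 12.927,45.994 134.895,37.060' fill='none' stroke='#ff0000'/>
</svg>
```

; LightBurn 1.4.05
; GRBL device profile, absolute coords
G21
G90
G0 X64.333 Y17.351
M3 S584
G1 X70.006 Y30.270 F1567
G1 X84.031 Y31.816
G1 X92.383 Y20.443
G1 X86.710 Y7.524
G1 X72.685 Y5.978
G1 X64.333 Y17.351
G0 X99.768 Y40.873
M3 S584
G1 X171.332 Y40.873 F1567
G1 X171.332 Y13.211
G1 X99.768 Y13.211
G1 X99.768 Y40.873
G0 X21.262 Y15.060
M3 S584
G1 X58.982 Y32.732 F1567
G1 X97.856 Y42.200
G1 X137.885 Y43.464
G1 X179.069 Y36.523
G0 X52.769 Y13.938
M3 S584
G1 X46.612 Y59.769 F1567
G1 X86.712 Y22.643
G1 X128.895 Y52.082
G1 X52.769 Y13.938
G0 X136.984 Y29.138
M3 S584
G1 X70.477 Y5.442 F1567
G1 X39.450 Y49.306
G1 X12.927 Y20.006
G1 X134.895 Y28.940
M5
G0 X0.000 Y0.000

Since the viewBox matches the mm dimensions, user units are millimetres directly. The only transform is the Y-flip y_m = 66.000 − y_svg.

Shape 1 is a regular polygon drawn with `<polygon>`. Its stroke #ff0000 means score at S584, F1567. After flipping Y the toolpath is (64.333,17.351) → (70.006,30.270) → (84.031,31.816) → (92.383,20.443) → (86.710,7.524) → (72.685,5.978) → (64.333,17.351), returning to the start.

Shape 2 is a rectangle drawn with `<polygon>`. Its stroke #ff0000 means score at S584, F1567. After flipping Y the toolpath is (99.768,40.873) → (171.332,40.873) → (171.332,13.211) → (99.768,13.211) → (99.768,40.873), returning to the start.

Shape 3 is a quadratic bezier drawn with `<path>`. Its stroke #ff0000 means score at S584, F1567. After flipping Y the toolpath is (21.262,15.060) → (58.982,32.732) → (97.856,42.200) → (137.885,43.464) → (179.069,36.523).

Shape 4 is a closed polygon drawn with `<path>`. Its stroke #ff0000 means score at S584, F1567. After flipping Y the toolpath is (52.769,13.938) → (46.612,59.769) → (86.712,22.643) → (128.895,52.082) → (52.769,13.938), returning to the start.

Shape 5 is a open polyline drawn with `<polyline>`. Its stroke #ff0000 means score at S584, F1567. After flipping Y the toolpath is (136.984,29.138) → (70.477,5.442) → (39.450,49.306) → (12.927,20.006) → (134.895,28.940).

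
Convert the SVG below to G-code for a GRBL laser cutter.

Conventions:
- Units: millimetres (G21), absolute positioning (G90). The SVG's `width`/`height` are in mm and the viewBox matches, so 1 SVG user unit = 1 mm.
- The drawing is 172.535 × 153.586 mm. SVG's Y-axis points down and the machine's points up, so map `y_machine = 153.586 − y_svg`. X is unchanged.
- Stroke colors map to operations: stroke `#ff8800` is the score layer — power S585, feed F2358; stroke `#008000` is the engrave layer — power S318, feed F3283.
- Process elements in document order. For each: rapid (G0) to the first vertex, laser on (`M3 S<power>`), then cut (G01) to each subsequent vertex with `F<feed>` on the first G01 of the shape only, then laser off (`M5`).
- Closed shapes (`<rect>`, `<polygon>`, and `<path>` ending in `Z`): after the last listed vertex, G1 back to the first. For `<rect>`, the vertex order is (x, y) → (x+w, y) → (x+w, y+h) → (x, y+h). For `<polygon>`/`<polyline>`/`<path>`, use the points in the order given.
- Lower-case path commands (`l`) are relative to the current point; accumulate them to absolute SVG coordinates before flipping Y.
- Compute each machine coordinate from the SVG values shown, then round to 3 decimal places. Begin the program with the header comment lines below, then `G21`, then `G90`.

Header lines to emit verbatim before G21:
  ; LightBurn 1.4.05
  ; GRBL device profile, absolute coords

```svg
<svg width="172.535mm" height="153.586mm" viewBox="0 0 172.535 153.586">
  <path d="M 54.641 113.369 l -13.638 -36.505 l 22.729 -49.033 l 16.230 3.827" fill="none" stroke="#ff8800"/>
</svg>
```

1 u = 1 mm; y_m = 153.586 − y.

[1] `<path>` open polyline, #ff8800→score S585 F2358: (54.641,40.217) → (41.003,76.722) → (63.732,125.755) → (79.962,121.928)

; LightBurn 1.4.05
; GRBL device profile, absolute coords
G21
G90
G0 X54.641 Y40.217
M3 S585
G01 X41.003 Y76.722 F2358
G01 X63.732 Y125.755
G01 X79.962 Y121.928
M5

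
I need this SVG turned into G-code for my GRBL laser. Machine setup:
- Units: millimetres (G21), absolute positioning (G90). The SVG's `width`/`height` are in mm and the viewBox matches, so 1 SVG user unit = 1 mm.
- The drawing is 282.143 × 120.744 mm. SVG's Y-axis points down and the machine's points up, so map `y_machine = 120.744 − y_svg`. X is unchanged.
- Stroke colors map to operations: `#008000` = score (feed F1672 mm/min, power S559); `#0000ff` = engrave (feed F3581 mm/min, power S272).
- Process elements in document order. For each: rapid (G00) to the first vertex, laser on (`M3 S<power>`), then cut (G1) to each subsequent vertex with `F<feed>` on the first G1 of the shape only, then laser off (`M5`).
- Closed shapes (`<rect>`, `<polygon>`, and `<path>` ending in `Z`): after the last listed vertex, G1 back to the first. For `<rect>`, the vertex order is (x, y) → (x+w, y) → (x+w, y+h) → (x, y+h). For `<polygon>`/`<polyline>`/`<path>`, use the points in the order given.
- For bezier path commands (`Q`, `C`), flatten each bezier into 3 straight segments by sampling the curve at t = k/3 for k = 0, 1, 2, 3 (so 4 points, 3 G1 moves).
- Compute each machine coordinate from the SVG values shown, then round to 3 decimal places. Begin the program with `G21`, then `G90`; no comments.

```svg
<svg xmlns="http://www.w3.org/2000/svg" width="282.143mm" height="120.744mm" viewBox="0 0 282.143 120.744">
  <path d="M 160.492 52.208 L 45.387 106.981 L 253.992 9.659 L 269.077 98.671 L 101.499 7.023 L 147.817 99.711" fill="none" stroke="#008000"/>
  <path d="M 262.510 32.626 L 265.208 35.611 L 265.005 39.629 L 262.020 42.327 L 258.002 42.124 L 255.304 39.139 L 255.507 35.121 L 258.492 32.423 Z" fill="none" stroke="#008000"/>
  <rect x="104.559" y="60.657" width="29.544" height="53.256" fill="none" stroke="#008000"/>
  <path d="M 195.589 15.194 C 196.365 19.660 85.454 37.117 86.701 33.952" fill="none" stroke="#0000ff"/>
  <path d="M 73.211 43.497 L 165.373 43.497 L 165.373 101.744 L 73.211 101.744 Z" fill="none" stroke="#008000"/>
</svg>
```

1 u = 1 mm; y_m = 120.744 − y.

[1] `<path>` open polyline, #008000→score S559 F1672: (160.492,68.536) → (45.387,13.763) → (253.992,111.085) → (269.077,22.073) → (101.499,113.721) → (147.817,21.033)

[2] `<path>` regular polygon, #008000→score S559 F1672: (262.510,88.118) → (265.208,85.133) → (265.005,81.115) → (262.020,78.417) → (258.002,78.620) → (255.304,81.605) → (255.507,85.623) → (258.492,88.321) → (262.510,88.118) (closed)

[3] `<rect>` rectangle, #008000→score S559 F1672: (104.559,60.087) → (134.103,60.087) → (134.103,6.831) → (104.559,6.831) → (104.559,60.087) (closed)

[4] `<path>` cubic bezier, #0000ff→engrave S272 F3581: (195.589,105.550) → (167.427,97.999) → (114.549,89.256) → (86.701,86.792)

[5] `<path>` rectangle, #008000→score S559 F1672: (73.211,77.247) → (165.373,77.247) → (165.373,19.000) → (73.211,19.000) → (73.211,77.247) (closed)

G21
G90
G00 X160.492 Y68.536
M3 S559
G1 X45.387 Y13.763 F1672
G1 X253.992 Y111.085
G1 X269.077 Y22.073
G1 X101.499 Y113.721
G1 X147.817 Y21.033
M5
G00 X262.510 Y88.118
M3 S559
G1 X265.208 Y85.133 F1672
G1 X265.005 Y81.115
G1 X262.020 Y78.417
G1 X258.002 Y78.620
G1 X255.304 Y81.605
G1 X255.507 Y85.623
G1 X258.492 Y88.321
G1 X262.510 Y88.118
M5
G00 X104.559 Y60.087
M3 S559
G1 X134.103 Y60.087 F1672
G1 X134.103 Y6.831
G1 X104.559 Y6.831
G1 X104.559 Y60.087
M5
G00 X195.589 Y105.550
M3 S272
G1 X167.427 Y97.999 F3581
G1 X114.549 Y89.256
G1 X86.701 Y86.792
M5
G00 X73.211 Y77.247
M3 S559
G1 X165.373 Y77.247 F1672
G1 X165.373 Y19.000
G1 X73.211 Y19.000
G1 X73.211 Y77.247
M5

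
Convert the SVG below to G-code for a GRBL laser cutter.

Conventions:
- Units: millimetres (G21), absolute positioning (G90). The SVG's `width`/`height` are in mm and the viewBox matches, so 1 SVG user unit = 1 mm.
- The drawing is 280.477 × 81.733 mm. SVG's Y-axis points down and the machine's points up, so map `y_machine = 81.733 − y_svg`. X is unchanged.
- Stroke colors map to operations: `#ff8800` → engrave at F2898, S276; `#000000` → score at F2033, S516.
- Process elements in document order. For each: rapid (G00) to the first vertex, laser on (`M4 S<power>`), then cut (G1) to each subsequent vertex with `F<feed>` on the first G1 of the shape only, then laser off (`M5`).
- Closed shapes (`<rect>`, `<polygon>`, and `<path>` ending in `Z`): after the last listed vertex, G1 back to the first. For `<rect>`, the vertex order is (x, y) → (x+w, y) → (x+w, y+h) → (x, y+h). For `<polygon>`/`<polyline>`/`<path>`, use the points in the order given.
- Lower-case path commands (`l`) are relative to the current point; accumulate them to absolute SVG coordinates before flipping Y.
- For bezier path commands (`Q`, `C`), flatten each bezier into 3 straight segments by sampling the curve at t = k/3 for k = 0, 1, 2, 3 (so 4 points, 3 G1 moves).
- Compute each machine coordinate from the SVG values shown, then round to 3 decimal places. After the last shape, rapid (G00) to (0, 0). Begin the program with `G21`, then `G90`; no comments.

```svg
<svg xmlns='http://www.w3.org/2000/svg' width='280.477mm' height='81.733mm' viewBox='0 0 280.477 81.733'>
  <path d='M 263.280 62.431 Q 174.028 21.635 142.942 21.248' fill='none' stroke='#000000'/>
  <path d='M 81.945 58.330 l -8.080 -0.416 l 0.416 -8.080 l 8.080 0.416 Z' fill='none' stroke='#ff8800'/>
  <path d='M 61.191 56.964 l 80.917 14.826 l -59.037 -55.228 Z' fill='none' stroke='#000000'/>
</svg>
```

1 u = 1 mm; y_m = 81.733 − y.

[1] `<path>` quadratic bezier, #000000→score S516 F2033: (263.280,19.302) → (210.242,42.009) → (170.129,55.737) → (142.942,60.485)

[2] `<path>` regular polygon, #ff8800→engrave S276 F2898: (81.945,23.403) → (73.865,23.819) → (74.281,31.899) → (82.361,31.483) → (81.945,23.403) (closed)

[3] `<path>` closed polygon, #000000→score S516 F2033: (61.191,24.769) → (142.108,9.943) → (83.071,65.171) → (61.191,24.769) (closed)

G21
G90
G00 X263.280 Y19.302
M4 S516
G1 X210.242 Y42.009 F2033
G1 X170.129 Y55.737
G1 X142.942 Y60.485
M5
G00 X81.945 Y23.403
M4 S276
G1 X73.865 Y23.819 F2898
G1 X74.281 Y31.899
G1 X82.361 Y31.483
G1 X81.945 Y23.403
M5
G00 X61.191 Y24.769
M4 S516
G1 X142.108 Y9.943 F2033
G1 X83.071 Y65.171
G1 X61.191 Y24.769
M5
G00 X0.000 Y0.000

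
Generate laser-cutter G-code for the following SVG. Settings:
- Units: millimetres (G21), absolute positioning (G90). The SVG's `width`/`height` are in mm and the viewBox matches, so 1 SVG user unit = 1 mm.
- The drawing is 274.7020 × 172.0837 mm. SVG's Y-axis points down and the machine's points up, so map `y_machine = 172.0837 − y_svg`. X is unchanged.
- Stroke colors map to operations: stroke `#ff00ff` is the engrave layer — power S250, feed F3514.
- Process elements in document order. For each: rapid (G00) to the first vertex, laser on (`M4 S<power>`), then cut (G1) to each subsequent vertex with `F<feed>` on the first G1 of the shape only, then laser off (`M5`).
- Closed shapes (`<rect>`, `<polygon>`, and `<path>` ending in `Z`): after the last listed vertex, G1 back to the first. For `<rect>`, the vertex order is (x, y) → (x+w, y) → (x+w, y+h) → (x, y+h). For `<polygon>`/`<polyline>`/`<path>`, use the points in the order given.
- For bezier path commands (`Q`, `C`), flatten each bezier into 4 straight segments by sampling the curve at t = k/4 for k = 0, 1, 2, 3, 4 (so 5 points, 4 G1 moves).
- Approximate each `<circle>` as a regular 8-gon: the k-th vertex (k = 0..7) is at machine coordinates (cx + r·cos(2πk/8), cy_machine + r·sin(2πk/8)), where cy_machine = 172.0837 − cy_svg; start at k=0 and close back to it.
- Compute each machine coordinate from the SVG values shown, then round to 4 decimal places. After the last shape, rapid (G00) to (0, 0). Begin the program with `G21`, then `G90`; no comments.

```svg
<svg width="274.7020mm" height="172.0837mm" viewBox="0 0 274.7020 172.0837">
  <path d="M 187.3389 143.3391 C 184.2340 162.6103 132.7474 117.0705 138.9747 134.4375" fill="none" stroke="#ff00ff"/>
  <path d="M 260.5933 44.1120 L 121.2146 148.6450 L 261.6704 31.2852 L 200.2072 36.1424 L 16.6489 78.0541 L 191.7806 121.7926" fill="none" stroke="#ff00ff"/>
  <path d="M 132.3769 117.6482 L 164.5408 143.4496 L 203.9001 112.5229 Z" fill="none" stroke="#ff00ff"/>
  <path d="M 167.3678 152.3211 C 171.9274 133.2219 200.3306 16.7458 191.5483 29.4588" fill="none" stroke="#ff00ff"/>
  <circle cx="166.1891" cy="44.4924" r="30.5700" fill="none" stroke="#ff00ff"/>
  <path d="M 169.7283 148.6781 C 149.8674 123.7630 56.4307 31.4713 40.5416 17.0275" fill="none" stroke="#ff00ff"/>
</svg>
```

1 u = 1 mm; y_m = 172.0837 − y.

[1] `<path>` cubic bezier, #ff00ff→engrave S250 F3514: (187.3389,28.7446) → (177.5964,24.4477) → (159.6572,32.4813) → (143.4678,40.8720) → (138.9747,37.6462)

[2] `<path>` open polyline, #ff00ff→engrave S250 F3514: (260.5933,127.9717) → (121.2146,23.4387) → (261.6704,140.7985) → (200.2072,135.9413) → (16.6489,94.0296) → (191.7806,50.2911)

[3] `<path>` closed polygon, #ff00ff→engrave S250 F3514: (132.3769,54.4355) → (164.5408,28.6341) → (203.9001,59.5608) → (132.3769,54.4355) (closed)

[4] `<path>` cubic bezier, #ff00ff→engrave S250 F3514: (167.3678,19.7626) → (174.3046,48.8051) → (184.4613,93.1233) → (192.1163,131.4768) → (191.5483,142.6249)

[5] `<circle>` circle, #ff00ff→engrave S250 F3514: (196.7591,127.5913) → (187.8054,149.2076) → (166.1891,158.1613) → (144.5728,149.2076) → (135.6191,127.5913) → (144.5728,105.9750) → (166.1891,97.0213) → (187.8054,105.9750) → (196.7591,127.5913) (closed)

[6] `<path>` cubic bezier, #ff00ff→engrave S250 F3514: (169.7283,23.4056) → (143.3985,52.4559) → (103.6455,93.1576) → (64.6373,131.8960) → (40.5416,155.0562)

G21
G90
G00 X187.3389 Y28.7446
M4 S250
G1 X177.5964 Y24.4477 F3514
G1 X159.6572 Y32.4813
G1 X143.4678 Y40.8720
G1 X138.9747 Y37.6462
M5
G00 X260.5933 Y127.9717
M4 S250
G1 X121.2146 Y23.4387 F3514
G1 X261.6704 Y140.7985
G1 X200.2072 Y135.9413
G1 X16.6489 Y94.0296
G1 X191.7806 Y50.2911
M5
G00 X132.3769 Y54.4355
M4 S250
G1 X164.5408 Y28.6341 F3514
G1 X203.9001 Y59.5608
G1 X132.3769 Y54.4355
M5
G00 X167.3678 Y19.7626
M4 S250
G1 X174.3046 Y48.8051 F3514
G1 X184.4613 Y93.1233
G1 X192.1163 Y131.4768
G1 X191.5483 Y142.6249
M5
G00 X196.7591 Y127.5913
M4 S250
G1 X187.8054 Y149.2076 F3514
G1 X166.1891 Y158.1613
G1 X144.5728 Y149.2076
G1 X135.6191 Y127.5913
G1 X144.5728 Y105.9750
G1 X166.1891 Y97.0213
G1 X187.8054 Y105.9750
G1 X196.7591 Y127.5913
M5
G00 X169.7283 Y23.4056
M4 S250
G1 X143.3985 Y52.4559 F3514
G1 X103.6455 Y93.1576
G1 X64.6373 Y131.8960
G1 X40.5416 Y155.0562
M5
G00 X0.0000 Y0.0000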